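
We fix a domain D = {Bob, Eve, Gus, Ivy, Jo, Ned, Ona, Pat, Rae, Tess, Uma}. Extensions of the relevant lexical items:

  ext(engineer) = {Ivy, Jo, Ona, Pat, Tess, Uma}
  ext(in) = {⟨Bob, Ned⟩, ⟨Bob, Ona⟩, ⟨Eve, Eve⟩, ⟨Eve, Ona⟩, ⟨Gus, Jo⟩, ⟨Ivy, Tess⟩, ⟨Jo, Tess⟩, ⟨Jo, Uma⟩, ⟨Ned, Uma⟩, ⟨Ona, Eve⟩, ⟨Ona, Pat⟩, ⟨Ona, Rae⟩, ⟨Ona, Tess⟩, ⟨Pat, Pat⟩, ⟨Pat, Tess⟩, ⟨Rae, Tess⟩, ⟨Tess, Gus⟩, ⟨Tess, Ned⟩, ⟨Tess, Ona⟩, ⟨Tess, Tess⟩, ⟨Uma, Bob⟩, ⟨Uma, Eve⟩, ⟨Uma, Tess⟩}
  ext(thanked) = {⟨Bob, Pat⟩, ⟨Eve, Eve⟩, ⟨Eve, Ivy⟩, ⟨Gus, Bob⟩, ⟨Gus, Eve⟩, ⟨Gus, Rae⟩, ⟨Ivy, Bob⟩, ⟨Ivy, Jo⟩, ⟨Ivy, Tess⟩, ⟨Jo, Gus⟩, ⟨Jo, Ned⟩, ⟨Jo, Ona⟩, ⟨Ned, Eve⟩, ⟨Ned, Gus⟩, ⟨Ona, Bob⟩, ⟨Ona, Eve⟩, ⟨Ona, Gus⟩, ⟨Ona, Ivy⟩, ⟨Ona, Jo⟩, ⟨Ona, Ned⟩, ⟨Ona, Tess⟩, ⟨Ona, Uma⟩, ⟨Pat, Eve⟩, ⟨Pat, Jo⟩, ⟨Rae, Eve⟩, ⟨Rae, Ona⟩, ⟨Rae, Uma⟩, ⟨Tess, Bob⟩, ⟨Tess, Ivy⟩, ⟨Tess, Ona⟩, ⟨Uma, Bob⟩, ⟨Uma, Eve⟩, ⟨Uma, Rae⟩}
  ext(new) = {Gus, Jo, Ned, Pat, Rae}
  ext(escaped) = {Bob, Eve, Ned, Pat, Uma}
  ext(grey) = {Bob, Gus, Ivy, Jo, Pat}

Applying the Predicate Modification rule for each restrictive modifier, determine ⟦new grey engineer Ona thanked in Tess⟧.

{Jo}

⟦Ona thanked⟧ = {x : ⟨Ona, x⟩ ∈ ⟦thanked⟧} = {Bob, Eve, Gus, Ivy, Jo, Ned, Tess, Uma}
⟦in Tess⟧ = {x : ⟨x, Tess⟩ ∈ ⟦in⟧} = {Ivy, Jo, Ona, Pat, Rae, Tess, Uma}
⟦engineer⟧ = {Ivy, Jo, Ona, Pat, Tess, Uma}
… ∩ ⟦Ona thanked⟧ = {Ivy, Jo, Ona, Pat, Tess, Uma} ∩ {Bob, Eve, Gus, Ivy, Jo, Ned, Tess, Uma} = {Ivy, Jo, Tess, Uma}
… ∩ ⟦in Tess⟧ = {Ivy, Jo, Tess, Uma} ∩ {Ivy, Jo, Ona, Pat, Rae, Tess, Uma} = {Ivy, Jo, Tess, Uma}
… ∩ ⟦new⟧ = {Ivy, Jo, Tess, Uma} ∩ {Gus, Jo, Ned, Pat, Rae} = {Jo}
… ∩ ⟦grey⟧ = {Jo} ∩ {Bob, Gus, Ivy, Jo, Pat} = {Jo}
So ⟦new grey engineer Ona thanked in Tess⟧ = {Jo}.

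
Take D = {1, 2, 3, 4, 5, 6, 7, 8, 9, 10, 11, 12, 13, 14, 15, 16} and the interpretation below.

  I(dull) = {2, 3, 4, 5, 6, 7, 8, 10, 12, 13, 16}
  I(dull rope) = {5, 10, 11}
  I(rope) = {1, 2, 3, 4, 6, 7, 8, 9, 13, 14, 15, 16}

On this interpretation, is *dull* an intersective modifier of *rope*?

no

⟦dull⟧ ∩ ⟦rope⟧ = {2, 3, 4, 5, 6, 7, 8, 10, 12, 13, 16} ∩ {1, 2, 3, 4, 6, 7, 8, 9, 13, 14, 15, 16} = {2, 3, 4, 6, 7, 8, 13, 16}
Observed ⟦dull rope⟧ = {5, 10, 11}.
These differ, so the modifier is not intersective in this model.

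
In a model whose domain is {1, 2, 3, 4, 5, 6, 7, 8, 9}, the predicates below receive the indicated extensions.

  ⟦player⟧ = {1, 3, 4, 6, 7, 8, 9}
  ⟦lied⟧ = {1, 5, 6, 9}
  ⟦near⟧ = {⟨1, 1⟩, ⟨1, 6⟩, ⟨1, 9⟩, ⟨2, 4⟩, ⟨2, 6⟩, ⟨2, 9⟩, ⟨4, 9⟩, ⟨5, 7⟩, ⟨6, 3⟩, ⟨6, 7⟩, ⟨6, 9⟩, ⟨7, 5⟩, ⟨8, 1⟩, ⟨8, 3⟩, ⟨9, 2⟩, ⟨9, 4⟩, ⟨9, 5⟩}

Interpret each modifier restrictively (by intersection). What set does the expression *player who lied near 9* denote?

⟦who lied⟧ = ⟦lied⟧ = {1, 5, 6, 9}
⟦near 9⟧ = {x : ⟨x, 9⟩ ∈ ⟦near⟧} = {1, 2, 4, 6}
⟦player⟧ = {1, 3, 4, 6, 7, 8, 9}
… ∩ ⟦who lied⟧ = {1, 3, 4, 6, 7, 8, 9} ∩ {1, 5, 6, 9} = {1, 6, 9}
… ∩ ⟦near 9⟧ = {1, 6, 9} ∩ {1, 2, 4, 6} = {1, 6}
So ⟦player who lied near 9⟧ = {1, 6}.

{1, 6}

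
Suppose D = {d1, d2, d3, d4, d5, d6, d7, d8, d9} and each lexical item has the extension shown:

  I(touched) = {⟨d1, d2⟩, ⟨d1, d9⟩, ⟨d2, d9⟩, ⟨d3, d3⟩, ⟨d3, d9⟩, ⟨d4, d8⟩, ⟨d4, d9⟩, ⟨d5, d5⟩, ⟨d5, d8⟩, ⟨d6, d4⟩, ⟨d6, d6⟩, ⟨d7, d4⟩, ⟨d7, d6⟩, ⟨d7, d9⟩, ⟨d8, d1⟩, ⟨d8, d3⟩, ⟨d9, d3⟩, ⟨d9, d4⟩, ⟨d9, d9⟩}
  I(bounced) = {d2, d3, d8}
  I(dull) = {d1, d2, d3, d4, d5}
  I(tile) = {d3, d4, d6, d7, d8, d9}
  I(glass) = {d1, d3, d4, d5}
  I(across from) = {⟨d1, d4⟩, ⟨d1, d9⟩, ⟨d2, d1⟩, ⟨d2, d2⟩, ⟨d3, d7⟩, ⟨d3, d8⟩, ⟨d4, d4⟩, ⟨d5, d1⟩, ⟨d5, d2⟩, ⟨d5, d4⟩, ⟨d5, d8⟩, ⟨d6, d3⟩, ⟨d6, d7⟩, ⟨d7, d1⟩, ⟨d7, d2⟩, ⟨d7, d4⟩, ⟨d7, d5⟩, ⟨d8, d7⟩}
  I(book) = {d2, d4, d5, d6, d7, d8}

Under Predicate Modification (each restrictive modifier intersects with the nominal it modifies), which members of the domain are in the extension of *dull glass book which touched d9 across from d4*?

{d4}

⟦which touched d9⟧ = {x : ⟨x, d9⟩ ∈ ⟦touched⟧} = {d1, d2, d3, d4, d7, d9}
⟦across from d4⟧ = {x : ⟨x, d4⟩ ∈ ⟦across from⟧} = {d1, d4, d5, d7}
⟦book⟧ = {d2, d4, d5, d6, d7, d8}
… ∩ ⟦which touched d9⟧ = {d2, d4, d5, d6, d7, d8} ∩ {d1, d2, d3, d4, d7, d9} = {d2, d4, d7}
… ∩ ⟦across from d4⟧ = {d2, d4, d7} ∩ {d1, d4, d5, d7} = {d4, d7}
… ∩ ⟦dull⟧ = {d4, d7} ∩ {d1, d2, d3, d4, d5} = {d4}
… ∩ ⟦glass⟧ = {d4} ∩ {d1, d3, d4, d5} = {d4}
So ⟦dull glass book which touched d9 across from d4⟧ = {d4}.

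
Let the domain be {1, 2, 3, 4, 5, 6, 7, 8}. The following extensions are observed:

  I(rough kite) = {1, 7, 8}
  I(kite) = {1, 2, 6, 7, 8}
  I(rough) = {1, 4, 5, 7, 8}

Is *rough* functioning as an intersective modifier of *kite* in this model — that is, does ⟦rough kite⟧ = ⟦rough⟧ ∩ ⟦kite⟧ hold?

yes

⟦rough⟧ ∩ ⟦kite⟧ = {1, 4, 5, 7, 8} ∩ {1, 2, 6, 7, 8} = {1, 7, 8}
Observed ⟦rough kite⟧ = {1, 7, 8}.
These coincide, so the modifier is intersective here.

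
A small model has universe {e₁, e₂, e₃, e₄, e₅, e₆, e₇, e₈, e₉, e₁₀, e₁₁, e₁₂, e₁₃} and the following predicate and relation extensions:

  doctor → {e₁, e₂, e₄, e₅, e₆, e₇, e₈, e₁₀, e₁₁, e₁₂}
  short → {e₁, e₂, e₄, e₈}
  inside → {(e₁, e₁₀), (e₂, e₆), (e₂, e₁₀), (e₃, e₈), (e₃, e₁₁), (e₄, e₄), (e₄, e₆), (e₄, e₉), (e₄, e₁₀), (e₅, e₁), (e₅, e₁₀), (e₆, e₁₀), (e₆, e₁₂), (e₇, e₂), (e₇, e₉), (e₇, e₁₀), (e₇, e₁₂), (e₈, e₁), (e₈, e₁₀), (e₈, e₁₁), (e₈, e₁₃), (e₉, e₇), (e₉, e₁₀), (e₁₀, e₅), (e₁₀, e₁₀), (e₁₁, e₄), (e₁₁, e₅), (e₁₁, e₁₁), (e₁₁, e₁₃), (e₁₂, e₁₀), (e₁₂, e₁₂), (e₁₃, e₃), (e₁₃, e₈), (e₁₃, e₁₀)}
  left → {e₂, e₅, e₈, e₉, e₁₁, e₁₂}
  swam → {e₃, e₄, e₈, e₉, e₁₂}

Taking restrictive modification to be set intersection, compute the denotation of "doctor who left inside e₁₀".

{e₂, e₅, e₈, e₁₂}

⟦who left⟧ = ⟦left⟧ = {e₂, e₅, e₈, e₉, e₁₁, e₁₂}
⟦inside e₁₀⟧ = {x : ⟨x, e₁₀⟩ ∈ ⟦inside⟧} = {e₁, e₂, e₄, e₅, e₆, e₇, e₈, e₉, e₁₀, e₁₂, e₁₃}
⟦doctor⟧ = {e₁, e₂, e₄, e₅, e₆, e₇, e₈, e₁₀, e₁₁, e₁₂}
… ∩ ⟦who left⟧ = {e₁, e₂, e₄, e₅, e₆, e₇, e₈, e₁₀, e₁₁, e₁₂} ∩ {e₂, e₅, e₈, e₉, e₁₁, e₁₂} = {e₂, e₅, e₈, e₁₁, e₁₂}
… ∩ ⟦inside e₁₀⟧ = {e₂, e₅, e₈, e₁₁, e₁₂} ∩ {e₁, e₂, e₄, e₅, e₆, e₇, e₈, e₉, e₁₀, e₁₂, e₁₃} = {e₂, e₅, e₈, e₁₂}
So ⟦doctor who left inside e₁₀⟧ = {e₂, e₅, e₈, e₁₂}.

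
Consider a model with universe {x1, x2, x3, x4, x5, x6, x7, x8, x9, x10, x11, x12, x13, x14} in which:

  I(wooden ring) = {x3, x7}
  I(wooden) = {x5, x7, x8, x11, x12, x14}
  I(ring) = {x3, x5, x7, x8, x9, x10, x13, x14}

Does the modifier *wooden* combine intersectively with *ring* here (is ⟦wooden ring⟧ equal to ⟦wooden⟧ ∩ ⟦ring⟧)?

⟦wooden⟧ ∩ ⟦ring⟧ = {x5, x7, x8, x11, x12, x14} ∩ {x3, x5, x7, x8, x9, x10, x13, x14} = {x5, x7, x8, x14}
Observed ⟦wooden ring⟧ = {x3, x7}.
These differ, so the modifier is not intersective in this model.

no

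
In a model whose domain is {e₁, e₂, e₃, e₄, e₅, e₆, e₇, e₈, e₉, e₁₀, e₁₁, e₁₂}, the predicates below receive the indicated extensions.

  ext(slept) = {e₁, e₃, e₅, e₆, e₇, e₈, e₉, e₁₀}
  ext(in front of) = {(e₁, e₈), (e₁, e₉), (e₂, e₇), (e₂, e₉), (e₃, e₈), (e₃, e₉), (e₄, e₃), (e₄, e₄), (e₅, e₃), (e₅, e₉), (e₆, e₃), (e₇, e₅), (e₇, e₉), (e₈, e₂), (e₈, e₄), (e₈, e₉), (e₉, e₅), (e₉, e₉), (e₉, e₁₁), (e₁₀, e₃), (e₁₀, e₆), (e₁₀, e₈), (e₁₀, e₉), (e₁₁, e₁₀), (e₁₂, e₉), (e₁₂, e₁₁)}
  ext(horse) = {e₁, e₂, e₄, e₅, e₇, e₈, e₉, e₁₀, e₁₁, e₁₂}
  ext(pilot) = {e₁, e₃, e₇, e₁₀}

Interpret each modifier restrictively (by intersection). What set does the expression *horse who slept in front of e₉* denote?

{e₁, e₅, e₇, e₈, e₉, e₁₀}

⟦who slept⟧ = ⟦slept⟧ = {e₁, e₃, e₅, e₆, e₇, e₈, e₉, e₁₀}
⟦in front of e₉⟧ = {x : ⟨x, e₉⟩ ∈ ⟦in front of⟧} = {e₁, e₂, e₃, e₅, e₇, e₈, e₉, e₁₀, e₁₂}
⟦horse⟧ = {e₁, e₂, e₄, e₅, e₇, e₈, e₉, e₁₀, e₁₁, e₁₂}
… ∩ ⟦who slept⟧ = {e₁, e₂, e₄, e₅, e₇, e₈, e₉, e₁₀, e₁₁, e₁₂} ∩ {e₁, e₃, e₅, e₆, e₇, e₈, e₉, e₁₀} = {e₁, e₅, e₇, e₈, e₉, e₁₀}
… ∩ ⟦in front of e₉⟧ = {e₁, e₅, e₇, e₈, e₉, e₁₀} ∩ {e₁, e₂, e₃, e₅, e₇, e₈, e₉, e₁₀, e₁₂} = {e₁, e₅, e₇, e₈, e₉, e₁₀}
So ⟦horse who slept in front of e₉⟧ = {e₁, e₅, e₇, e₈, e₉, e₁₀}.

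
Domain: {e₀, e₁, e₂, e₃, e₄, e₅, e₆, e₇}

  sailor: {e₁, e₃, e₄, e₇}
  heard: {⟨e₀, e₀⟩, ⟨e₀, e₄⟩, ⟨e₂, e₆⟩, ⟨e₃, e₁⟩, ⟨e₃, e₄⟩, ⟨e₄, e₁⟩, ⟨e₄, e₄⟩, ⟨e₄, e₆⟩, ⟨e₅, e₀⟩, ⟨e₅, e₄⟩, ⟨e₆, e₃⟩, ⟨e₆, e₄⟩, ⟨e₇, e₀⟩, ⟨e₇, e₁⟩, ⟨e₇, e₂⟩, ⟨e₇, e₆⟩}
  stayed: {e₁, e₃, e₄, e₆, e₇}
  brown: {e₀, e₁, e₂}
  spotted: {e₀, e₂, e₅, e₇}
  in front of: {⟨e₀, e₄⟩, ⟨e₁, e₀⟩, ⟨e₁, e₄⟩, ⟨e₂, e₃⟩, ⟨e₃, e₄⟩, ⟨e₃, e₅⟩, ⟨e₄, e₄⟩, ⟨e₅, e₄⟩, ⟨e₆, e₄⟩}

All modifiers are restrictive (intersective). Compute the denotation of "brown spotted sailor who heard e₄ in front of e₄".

⟦who heard e₄⟧ = {x : ⟨x, e₄⟩ ∈ ⟦heard⟧} = {e₀, e₃, e₄, e₅, e₆}
⟦in front of e₄⟧ = {x : ⟨x, e₄⟩ ∈ ⟦in front of⟧} = {e₀, e₁, e₃, e₄, e₅, e₆}
⟦sailor⟧ = {e₁, e₃, e₄, e₇}
… ∩ ⟦who heard e₄⟧ = {e₁, e₃, e₄, e₇} ∩ {e₀, e₃, e₄, e₅, e₆} = {e₃, e₄}
… ∩ ⟦in front of e₄⟧ = {e₃, e₄} ∩ {e₀, e₁, e₃, e₄, e₅, e₆} = {e₃, e₄}
… ∩ ⟦brown⟧ = {e₃, e₄} ∩ {e₀, e₁, e₂} = ∅
… ∩ ⟦spotted⟧ = ∅ ∩ {e₀, e₂, e₅, e₇} = ∅
So ⟦brown spotted sailor who heard e₄ in front of e₄⟧ = ∅.

∅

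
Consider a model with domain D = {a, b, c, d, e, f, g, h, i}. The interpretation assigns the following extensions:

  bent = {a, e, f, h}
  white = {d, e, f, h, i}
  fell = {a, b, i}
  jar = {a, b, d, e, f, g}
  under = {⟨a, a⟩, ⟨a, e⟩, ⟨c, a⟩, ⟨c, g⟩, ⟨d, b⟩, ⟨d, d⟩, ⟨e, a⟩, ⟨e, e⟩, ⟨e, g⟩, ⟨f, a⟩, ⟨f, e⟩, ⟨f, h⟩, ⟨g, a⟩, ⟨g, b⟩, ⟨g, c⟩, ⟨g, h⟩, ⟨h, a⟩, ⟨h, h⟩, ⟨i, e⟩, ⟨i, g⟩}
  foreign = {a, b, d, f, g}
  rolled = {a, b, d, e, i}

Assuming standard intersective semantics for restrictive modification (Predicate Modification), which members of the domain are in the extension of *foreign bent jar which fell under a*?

⟦which fell⟧ = ⟦fell⟧ = {a, b, i}
⟦under a⟧ = {x : ⟨x, a⟩ ∈ ⟦under⟧} = {a, c, e, f, g, h}
⟦jar⟧ = {a, b, d, e, f, g}
… ∩ ⟦which fell⟧ = {a, b, d, e, f, g} ∩ {a, b, i} = {a, b}
… ∩ ⟦under a⟧ = {a, b} ∩ {a, c, e, f, g, h} = {a}
… ∩ ⟦foreign⟧ = {a} ∩ {a, b, d, f, g} = {a}
… ∩ ⟦bent⟧ = {a} ∩ {a, e, f, h} = {a}
So ⟦foreign bent jar which fell under a⟧ = {a}.

{a}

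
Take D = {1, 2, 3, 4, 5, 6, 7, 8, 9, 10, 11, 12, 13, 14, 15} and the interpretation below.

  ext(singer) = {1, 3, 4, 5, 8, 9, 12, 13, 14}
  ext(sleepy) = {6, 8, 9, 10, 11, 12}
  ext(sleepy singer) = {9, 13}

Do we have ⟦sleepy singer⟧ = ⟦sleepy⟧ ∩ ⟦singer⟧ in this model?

⟦sleepy⟧ ∩ ⟦singer⟧ = {6, 8, 9, 10, 11, 12} ∩ {1, 3, 4, 5, 8, 9, 12, 13, 14} = {8, 9, 12}
Observed ⟦sleepy singer⟧ = {9, 13}.
These differ, so the modifier is not intersective in this model.

no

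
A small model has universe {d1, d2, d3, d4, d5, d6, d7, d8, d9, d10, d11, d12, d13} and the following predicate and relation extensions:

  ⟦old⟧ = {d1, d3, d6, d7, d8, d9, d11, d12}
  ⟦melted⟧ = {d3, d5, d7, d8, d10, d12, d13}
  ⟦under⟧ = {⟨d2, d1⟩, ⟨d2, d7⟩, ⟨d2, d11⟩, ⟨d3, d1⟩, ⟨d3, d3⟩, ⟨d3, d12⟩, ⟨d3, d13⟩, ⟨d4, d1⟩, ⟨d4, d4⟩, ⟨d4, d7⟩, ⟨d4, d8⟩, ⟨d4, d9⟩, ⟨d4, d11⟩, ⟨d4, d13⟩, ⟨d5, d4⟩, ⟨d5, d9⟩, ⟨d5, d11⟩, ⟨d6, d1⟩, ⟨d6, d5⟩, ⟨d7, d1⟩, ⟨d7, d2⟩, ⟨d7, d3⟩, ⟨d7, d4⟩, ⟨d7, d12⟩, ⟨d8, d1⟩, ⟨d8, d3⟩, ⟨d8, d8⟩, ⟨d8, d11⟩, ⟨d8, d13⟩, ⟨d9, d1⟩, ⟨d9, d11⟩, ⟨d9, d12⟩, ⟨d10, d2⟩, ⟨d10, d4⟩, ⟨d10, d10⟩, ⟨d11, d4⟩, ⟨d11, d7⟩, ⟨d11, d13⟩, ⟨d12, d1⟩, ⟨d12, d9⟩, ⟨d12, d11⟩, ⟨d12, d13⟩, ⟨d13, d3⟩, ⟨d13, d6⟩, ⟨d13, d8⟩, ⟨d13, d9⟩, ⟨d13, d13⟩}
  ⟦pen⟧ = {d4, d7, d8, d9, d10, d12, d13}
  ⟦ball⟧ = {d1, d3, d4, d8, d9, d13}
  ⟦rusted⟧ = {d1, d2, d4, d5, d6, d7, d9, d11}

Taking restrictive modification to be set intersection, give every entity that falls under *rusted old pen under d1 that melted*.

{d7}

⟦under d1⟧ = {x : ⟨x, d1⟩ ∈ ⟦under⟧} = {d2, d3, d4, d6, d7, d8, d9, d12}
⟦that melted⟧ = ⟦melted⟧ = {d3, d5, d7, d8, d10, d12, d13}
⟦pen⟧ = {d4, d7, d8, d9, d10, d12, d13}
… ∩ ⟦under d1⟧ = {d4, d7, d8, d9, d10, d12, d13} ∩ {d2, d3, d4, d6, d7, d8, d9, d12} = {d4, d7, d8, d9, d12}
… ∩ ⟦that melted⟧ = {d4, d7, d8, d9, d12} ∩ {d3, d5, d7, d8, d10, d12, d13} = {d7, d8, d12}
… ∩ ⟦rusted⟧ = {d7, d8, d12} ∩ {d1, d2, d4, d5, d6, d7, d9, d11} = {d7}
… ∩ ⟦old⟧ = {d7} ∩ {d1, d3, d6, d7, d8, d9, d11, d12} = {d7}
So ⟦rusted old pen under d1 that melted⟧ = {d7}.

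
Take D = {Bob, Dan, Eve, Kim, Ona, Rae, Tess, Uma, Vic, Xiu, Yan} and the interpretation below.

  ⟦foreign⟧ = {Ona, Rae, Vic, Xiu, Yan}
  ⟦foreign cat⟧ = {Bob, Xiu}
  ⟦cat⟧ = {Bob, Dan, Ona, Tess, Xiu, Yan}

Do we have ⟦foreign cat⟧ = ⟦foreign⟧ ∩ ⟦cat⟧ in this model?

no

⟦foreign⟧ ∩ ⟦cat⟧ = {Ona, Rae, Vic, Xiu, Yan} ∩ {Bob, Dan, Ona, Tess, Xiu, Yan} = {Ona, Xiu, Yan}
Observed ⟦foreign cat⟧ = {Bob, Xiu}.
These differ, so the modifier is not intersective in this model.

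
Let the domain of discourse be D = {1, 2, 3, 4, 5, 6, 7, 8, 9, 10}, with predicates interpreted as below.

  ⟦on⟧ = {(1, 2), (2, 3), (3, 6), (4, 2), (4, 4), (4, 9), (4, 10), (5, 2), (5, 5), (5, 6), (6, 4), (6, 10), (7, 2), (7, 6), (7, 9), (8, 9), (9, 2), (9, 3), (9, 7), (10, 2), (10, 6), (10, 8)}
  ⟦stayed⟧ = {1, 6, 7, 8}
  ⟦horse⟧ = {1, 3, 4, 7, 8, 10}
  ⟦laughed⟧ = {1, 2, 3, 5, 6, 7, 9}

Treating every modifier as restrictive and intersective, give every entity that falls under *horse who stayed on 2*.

{1, 7}

⟦who stayed⟧ = ⟦stayed⟧ = {1, 6, 7, 8}
⟦on 2⟧ = {x : ⟨x, 2⟩ ∈ ⟦on⟧} = {1, 4, 5, 7, 9, 10}
⟦horse⟧ = {1, 3, 4, 7, 8, 10}
… ∩ ⟦who stayed⟧ = {1, 3, 4, 7, 8, 10} ∩ {1, 6, 7, 8} = {1, 7, 8}
… ∩ ⟦on 2⟧ = {1, 7, 8} ∩ {1, 4, 5, 7, 9, 10} = {1, 7}
So ⟦horse who stayed on 2⟧ = {1, 7}.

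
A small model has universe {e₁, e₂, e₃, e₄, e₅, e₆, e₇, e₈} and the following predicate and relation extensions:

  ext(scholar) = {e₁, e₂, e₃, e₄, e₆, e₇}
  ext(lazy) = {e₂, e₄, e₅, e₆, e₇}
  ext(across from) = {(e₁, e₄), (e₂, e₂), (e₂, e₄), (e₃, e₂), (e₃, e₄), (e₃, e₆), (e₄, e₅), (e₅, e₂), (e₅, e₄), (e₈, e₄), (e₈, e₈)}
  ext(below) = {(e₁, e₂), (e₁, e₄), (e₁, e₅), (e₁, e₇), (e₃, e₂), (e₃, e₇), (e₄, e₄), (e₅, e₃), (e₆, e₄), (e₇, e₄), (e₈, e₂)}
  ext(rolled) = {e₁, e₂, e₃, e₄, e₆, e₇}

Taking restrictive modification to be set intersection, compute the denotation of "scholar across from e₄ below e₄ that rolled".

{e₁}

⟦across from e₄⟧ = {x : ⟨x, e₄⟩ ∈ ⟦across from⟧} = {e₁, e₂, e₃, e₅, e₈}
⟦below e₄⟧ = {x : ⟨x, e₄⟩ ∈ ⟦below⟧} = {e₁, e₄, e₆, e₇}
⟦that rolled⟧ = ⟦rolled⟧ = {e₁, e₂, e₃, e₄, e₆, e₇}
⟦scholar⟧ = {e₁, e₂, e₃, e₄, e₆, e₇}
… ∩ ⟦across from e₄⟧ = {e₁, e₂, e₃, e₄, e₆, e₇} ∩ {e₁, e₂, e₃, e₅, e₈} = {e₁, e₂, e₃}
… ∩ ⟦below e₄⟧ = {e₁, e₂, e₃} ∩ {e₁, e₄, e₆, e₇} = {e₁}
… ∩ ⟦that rolled⟧ = {e₁} ∩ {e₁, e₂, e₃, e₄, e₆, e₇} = {e₁}
So ⟦scholar across from e₄ below e₄ that rolled⟧ = {e₁}.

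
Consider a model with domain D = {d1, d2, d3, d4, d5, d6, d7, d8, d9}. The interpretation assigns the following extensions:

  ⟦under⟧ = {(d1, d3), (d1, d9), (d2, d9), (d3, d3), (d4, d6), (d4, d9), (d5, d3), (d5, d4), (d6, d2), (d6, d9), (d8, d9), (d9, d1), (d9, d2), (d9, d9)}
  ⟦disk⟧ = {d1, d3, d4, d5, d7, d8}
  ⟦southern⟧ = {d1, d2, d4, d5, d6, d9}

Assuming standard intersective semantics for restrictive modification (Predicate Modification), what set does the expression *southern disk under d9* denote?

⟦under d9⟧ = {x : ⟨x, d9⟩ ∈ ⟦under⟧} = {d1, d2, d4, d6, d8, d9}
⟦disk⟧ = {d1, d3, d4, d5, d7, d8}
… ∩ ⟦under d9⟧ = {d1, d3, d4, d5, d7, d8} ∩ {d1, d2, d4, d6, d8, d9} = {d1, d4, d8}
… ∩ ⟦southern⟧ = {d1, d4, d8} ∩ {d1, d2, d4, d5, d6, d9} = {d1, d4}
So ⟦southern disk under d9⟧ = {d1, d4}.

{d1, d4}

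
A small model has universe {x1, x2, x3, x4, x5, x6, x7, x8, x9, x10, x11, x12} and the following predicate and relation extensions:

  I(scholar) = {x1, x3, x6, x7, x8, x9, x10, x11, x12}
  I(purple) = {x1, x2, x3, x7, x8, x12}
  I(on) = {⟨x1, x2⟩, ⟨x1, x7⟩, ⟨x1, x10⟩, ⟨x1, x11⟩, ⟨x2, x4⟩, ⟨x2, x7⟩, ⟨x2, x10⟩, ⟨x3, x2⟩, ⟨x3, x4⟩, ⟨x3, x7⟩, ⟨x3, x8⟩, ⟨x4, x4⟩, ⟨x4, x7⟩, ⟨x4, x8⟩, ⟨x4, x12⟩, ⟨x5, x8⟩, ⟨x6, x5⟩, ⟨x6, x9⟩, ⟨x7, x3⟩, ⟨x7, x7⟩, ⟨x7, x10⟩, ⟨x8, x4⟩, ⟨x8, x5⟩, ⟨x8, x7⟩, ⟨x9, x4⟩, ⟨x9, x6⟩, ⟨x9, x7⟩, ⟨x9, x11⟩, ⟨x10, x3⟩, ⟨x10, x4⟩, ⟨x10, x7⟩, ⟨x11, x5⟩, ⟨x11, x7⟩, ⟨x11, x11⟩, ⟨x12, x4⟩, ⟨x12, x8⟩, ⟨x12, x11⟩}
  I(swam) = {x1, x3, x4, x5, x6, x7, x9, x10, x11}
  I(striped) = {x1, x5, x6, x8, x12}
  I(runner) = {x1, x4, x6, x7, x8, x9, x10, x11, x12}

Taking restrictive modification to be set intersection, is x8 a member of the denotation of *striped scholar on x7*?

yes

⟦on x7⟧ = {x : ⟨x, x7⟩ ∈ ⟦on⟧} = {x1, x2, x3, x4, x7, x8, x9, x10, x11}
⟦scholar⟧ = {x1, x3, x6, x7, x8, x9, x10, x11, x12}
… ∩ ⟦on x7⟧ = {x1, x3, x6, x7, x8, x9, x10, x11, x12} ∩ {x1, x2, x3, x4, x7, x8, x9, x10, x11} = {x1, x3, x7, x8, x9, x10, x11}
… ∩ ⟦striped⟧ = {x1, x3, x7, x8, x9, x10, x11} ∩ {x1, x5, x6, x8, x12} = {x1, x8}
⟦striped scholar on x7⟧ = {x1, x8}; x8 ∈ this set.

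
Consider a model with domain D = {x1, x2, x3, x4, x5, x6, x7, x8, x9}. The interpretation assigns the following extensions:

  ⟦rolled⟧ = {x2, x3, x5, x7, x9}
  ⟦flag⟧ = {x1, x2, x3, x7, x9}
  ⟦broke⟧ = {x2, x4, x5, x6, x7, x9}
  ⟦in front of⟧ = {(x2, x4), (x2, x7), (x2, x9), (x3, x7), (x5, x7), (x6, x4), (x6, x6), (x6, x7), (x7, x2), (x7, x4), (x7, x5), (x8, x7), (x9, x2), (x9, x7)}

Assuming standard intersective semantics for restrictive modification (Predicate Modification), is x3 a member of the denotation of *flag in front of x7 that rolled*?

yes

⟦in front of x7⟧ = {x : ⟨x, x7⟩ ∈ ⟦in front of⟧} = {x2, x3, x5, x6, x8, x9}
⟦that rolled⟧ = ⟦rolled⟧ = {x2, x3, x5, x7, x9}
⟦flag⟧ = {x1, x2, x3, x7, x9}
… ∩ ⟦in front of x7⟧ = {x1, x2, x3, x7, x9} ∩ {x2, x3, x5, x6, x8, x9} = {x2, x3, x9}
… ∩ ⟦that rolled⟧ = {x2, x3, x9} ∩ {x2, x3, x5, x7, x9} = {x2, x3, x9}
⟦flag in front of x7 that rolled⟧ = {x2, x3, x9}; x3 ∈ this set.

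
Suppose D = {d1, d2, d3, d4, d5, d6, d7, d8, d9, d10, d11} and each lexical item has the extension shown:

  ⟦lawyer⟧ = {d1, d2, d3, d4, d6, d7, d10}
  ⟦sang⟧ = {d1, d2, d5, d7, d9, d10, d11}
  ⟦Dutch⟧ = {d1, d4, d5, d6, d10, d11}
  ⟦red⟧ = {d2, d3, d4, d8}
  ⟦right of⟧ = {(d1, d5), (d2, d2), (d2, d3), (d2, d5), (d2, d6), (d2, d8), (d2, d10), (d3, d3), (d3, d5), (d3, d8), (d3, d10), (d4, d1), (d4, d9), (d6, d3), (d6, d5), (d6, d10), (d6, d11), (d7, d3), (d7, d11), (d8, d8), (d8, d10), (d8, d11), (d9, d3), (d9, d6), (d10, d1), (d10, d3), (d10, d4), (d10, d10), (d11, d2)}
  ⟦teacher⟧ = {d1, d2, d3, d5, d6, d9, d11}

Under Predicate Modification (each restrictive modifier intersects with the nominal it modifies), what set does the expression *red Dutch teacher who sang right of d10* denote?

⟦who sang⟧ = ⟦sang⟧ = {d1, d2, d5, d7, d9, d10, d11}
⟦right of d10⟧ = {x : ⟨x, d10⟩ ∈ ⟦right of⟧} = {d2, d3, d6, d8, d10}
⟦teacher⟧ = {d1, d2, d3, d5, d6, d9, d11}
… ∩ ⟦who sang⟧ = {d1, d2, d3, d5, d6, d9, d11} ∩ {d1, d2, d5, d7, d9, d10, d11} = {d1, d2, d5, d9, d11}
… ∩ ⟦right of d10⟧ = {d1, d2, d5, d9, d11} ∩ {d2, d3, d6, d8, d10} = {d2}
… ∩ ⟦red⟧ = {d2} ∩ {d2, d3, d4, d8} = {d2}
… ∩ ⟦Dutch⟧ = {d2} ∩ {d1, d4, d5, d6, d10, d11} = ∅
So ⟦red Dutch teacher who sang right of d10⟧ = {}.

{}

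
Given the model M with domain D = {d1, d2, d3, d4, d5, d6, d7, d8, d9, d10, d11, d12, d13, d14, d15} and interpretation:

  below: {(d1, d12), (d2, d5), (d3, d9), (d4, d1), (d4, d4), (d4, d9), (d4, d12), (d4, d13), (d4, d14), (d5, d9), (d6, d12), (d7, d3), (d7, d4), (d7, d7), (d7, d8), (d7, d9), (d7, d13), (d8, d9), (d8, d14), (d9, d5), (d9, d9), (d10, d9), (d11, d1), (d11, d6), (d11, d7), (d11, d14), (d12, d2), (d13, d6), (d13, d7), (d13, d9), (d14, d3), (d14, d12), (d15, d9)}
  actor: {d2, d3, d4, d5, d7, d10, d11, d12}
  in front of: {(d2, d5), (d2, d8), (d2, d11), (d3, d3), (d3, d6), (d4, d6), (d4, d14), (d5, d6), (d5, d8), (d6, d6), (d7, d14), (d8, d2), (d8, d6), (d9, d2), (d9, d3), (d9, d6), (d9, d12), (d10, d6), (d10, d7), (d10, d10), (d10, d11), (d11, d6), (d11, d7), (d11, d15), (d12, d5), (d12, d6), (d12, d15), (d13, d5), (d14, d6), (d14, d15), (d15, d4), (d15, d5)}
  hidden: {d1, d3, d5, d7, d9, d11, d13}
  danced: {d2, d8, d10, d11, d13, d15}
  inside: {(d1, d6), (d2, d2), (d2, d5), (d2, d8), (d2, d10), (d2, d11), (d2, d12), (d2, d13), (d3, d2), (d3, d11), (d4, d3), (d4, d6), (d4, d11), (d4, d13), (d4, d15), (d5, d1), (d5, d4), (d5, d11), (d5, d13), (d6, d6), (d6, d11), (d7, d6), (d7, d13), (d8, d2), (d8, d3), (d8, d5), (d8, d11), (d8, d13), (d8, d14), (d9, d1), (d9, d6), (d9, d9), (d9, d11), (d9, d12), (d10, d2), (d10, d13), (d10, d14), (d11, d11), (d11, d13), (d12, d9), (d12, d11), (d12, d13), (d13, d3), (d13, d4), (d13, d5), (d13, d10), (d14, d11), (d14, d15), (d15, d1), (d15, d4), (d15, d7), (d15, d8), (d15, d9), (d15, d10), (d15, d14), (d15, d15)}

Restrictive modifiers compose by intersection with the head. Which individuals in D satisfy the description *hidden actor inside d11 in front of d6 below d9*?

{d3, d5}

⟦inside d11⟧ = {x : ⟨x, d11⟩ ∈ ⟦inside⟧} = {d2, d3, d4, d5, d6, d8, d9, d11, d12, d14}
⟦in front of d6⟧ = {x : ⟨x, d6⟩ ∈ ⟦in front of⟧} = {d3, d4, d5, d6, d8, d9, d10, d11, d12, d14}
⟦below d9⟧ = {x : ⟨x, d9⟩ ∈ ⟦below⟧} = {d3, d4, d5, d7, d8, d9, d10, d13, d15}
⟦actor⟧ = {d2, d3, d4, d5, d7, d10, d11, d12}
… ∩ ⟦inside d11⟧ = {d2, d3, d4, d5, d7, d10, d11, d12} ∩ {d2, d3, d4, d5, d6, d8, d9, d11, d12, d14} = {d2, d3, d4, d5, d11, d12}
… ∩ ⟦in front of d6⟧ = {d2, d3, d4, d5, d11, d12} ∩ {d3, d4, d5, d6, d8, d9, d10, d11, d12, d14} = {d3, d4, d5, d11, d12}
… ∩ ⟦below d9⟧ = {d3, d4, d5, d11, d12} ∩ {d3, d4, d5, d7, d8, d9, d10, d13, d15} = {d3, d4, d5}
… ∩ ⟦hidden⟧ = {d3, d4, d5} ∩ {d1, d3, d5, d7, d9, d11, d13} = {d3, d5}
So ⟦hidden actor inside d11 in front of d6 below d9⟧ = {d3, d5}.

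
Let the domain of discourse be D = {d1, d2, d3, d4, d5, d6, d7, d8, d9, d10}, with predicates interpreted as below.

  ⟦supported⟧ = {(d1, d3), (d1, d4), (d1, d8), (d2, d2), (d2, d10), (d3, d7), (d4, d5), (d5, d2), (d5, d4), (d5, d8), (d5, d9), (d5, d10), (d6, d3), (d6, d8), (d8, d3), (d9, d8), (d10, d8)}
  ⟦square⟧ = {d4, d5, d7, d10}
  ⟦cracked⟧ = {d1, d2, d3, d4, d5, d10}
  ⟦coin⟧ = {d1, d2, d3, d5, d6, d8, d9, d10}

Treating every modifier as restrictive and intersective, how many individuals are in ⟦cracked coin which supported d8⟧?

⟦which supported d8⟧ = {x : ⟨x, d8⟩ ∈ ⟦supported⟧} = {d1, d5, d6, d9, d10}
⟦coin⟧ = {d1, d2, d3, d5, d6, d8, d9, d10}
… ∩ ⟦which supported d8⟧ = {d1, d2, d3, d5, d6, d8, d9, d10} ∩ {d1, d5, d6, d9, d10} = {d1, d5, d6, d9, d10}
… ∩ ⟦cracked⟧ = {d1, d5, d6, d9, d10} ∩ {d1, d2, d3, d4, d5, d10} = {d1, d5, d10}
⟦cracked coin which supported d8⟧ = {d1, d5, d10}, so the cardinality is 3.

3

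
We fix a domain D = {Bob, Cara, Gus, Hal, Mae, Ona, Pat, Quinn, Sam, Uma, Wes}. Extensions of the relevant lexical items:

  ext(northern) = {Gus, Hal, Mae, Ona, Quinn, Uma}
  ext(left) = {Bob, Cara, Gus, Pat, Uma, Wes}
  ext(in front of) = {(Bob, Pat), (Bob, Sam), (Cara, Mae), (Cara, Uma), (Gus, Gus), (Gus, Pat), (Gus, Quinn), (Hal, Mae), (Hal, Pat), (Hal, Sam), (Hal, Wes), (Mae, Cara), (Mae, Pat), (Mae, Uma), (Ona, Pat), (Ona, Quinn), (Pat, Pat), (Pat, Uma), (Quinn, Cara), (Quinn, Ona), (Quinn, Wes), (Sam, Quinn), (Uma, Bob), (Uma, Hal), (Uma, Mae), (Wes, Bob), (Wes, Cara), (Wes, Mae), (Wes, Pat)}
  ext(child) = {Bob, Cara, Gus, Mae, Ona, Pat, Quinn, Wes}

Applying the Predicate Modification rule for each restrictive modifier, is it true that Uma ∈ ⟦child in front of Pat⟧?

no

⟦in front of Pat⟧ = {x : ⟨x, Pat⟩ ∈ ⟦in front of⟧} = {Bob, Gus, Hal, Mae, Ona, Pat, Wes}
⟦child⟧ = {Bob, Cara, Gus, Mae, Ona, Pat, Quinn, Wes}
… ∩ ⟦in front of Pat⟧ = {Bob, Cara, Gus, Mae, Ona, Pat, Quinn, Wes} ∩ {Bob, Gus, Hal, Mae, Ona, Pat, Wes} = {Bob, Gus, Mae, Ona, Pat, Wes}
⟦child in front of Pat⟧ = {Bob, Gus, Mae, Ona, Pat, Wes}; Uma ∉ this set.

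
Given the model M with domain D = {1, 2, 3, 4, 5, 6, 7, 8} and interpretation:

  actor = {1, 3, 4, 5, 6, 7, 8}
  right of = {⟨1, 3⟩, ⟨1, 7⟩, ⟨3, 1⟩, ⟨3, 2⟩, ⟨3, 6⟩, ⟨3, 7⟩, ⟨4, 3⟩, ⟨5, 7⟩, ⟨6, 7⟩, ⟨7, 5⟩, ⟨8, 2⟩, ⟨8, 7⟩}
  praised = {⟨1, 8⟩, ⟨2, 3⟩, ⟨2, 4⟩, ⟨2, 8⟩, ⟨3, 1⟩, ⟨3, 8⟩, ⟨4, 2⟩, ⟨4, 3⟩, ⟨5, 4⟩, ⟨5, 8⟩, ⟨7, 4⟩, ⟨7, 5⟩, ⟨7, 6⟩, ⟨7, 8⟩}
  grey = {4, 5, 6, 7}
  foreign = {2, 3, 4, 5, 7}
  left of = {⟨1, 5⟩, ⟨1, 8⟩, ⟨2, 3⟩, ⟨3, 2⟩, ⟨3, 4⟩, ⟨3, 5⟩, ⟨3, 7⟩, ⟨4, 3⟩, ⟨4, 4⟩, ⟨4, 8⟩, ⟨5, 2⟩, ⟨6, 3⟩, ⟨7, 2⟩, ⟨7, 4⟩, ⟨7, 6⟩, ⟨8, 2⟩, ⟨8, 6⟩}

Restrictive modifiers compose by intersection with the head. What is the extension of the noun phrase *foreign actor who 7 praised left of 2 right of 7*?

{5}

⟦who 7 praised⟧ = {x : ⟨7, x⟩ ∈ ⟦praised⟧} = {4, 5, 6, 8}
⟦left of 2⟧ = {x : ⟨x, 2⟩ ∈ ⟦left of⟧} = {3, 5, 7, 8}
⟦right of 7⟧ = {x : ⟨x, 7⟩ ∈ ⟦right of⟧} = {1, 3, 5, 6, 8}
⟦actor⟧ = {1, 3, 4, 5, 6, 7, 8}
… ∩ ⟦who 7 praised⟧ = {1, 3, 4, 5, 6, 7, 8} ∩ {4, 5, 6, 8} = {4, 5, 6, 8}
… ∩ ⟦left of 2⟧ = {4, 5, 6, 8} ∩ {3, 5, 7, 8} = {5, 8}
… ∩ ⟦right of 7⟧ = {5, 8} ∩ {1, 3, 5, 6, 8} = {5, 8}
… ∩ ⟦foreign⟧ = {5, 8} ∩ {2, 3, 4, 5, 7} = {5}
So ⟦foreign actor who 7 praised left of 2 right of 7⟧ = {5}.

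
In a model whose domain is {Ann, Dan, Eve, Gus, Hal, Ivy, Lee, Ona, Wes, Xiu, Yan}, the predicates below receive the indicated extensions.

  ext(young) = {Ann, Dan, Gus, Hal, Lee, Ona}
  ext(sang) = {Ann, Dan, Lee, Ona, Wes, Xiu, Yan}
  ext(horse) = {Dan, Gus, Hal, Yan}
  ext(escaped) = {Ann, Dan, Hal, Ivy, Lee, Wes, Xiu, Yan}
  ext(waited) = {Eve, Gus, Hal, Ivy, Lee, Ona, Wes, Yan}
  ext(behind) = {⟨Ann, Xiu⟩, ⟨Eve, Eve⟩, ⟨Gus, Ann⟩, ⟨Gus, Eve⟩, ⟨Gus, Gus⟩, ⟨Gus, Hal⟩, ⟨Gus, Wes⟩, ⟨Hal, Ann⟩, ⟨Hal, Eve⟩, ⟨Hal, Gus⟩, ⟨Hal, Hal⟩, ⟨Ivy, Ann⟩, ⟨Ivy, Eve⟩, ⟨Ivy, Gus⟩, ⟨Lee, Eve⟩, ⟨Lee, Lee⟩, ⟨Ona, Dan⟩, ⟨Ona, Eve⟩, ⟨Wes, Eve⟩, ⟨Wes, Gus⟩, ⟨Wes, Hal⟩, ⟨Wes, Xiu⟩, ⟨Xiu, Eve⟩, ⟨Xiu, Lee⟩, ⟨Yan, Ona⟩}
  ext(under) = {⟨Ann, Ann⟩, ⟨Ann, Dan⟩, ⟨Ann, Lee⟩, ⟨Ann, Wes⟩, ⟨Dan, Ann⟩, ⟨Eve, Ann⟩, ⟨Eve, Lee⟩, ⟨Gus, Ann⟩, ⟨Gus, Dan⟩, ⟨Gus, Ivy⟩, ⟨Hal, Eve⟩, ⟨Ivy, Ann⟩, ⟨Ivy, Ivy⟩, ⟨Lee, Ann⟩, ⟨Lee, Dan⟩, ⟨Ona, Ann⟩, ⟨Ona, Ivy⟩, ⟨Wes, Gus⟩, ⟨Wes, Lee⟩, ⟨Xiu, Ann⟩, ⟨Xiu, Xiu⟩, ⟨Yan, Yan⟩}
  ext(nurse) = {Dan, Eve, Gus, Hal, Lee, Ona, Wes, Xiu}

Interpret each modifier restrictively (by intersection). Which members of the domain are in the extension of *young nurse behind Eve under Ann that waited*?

⟦behind Eve⟧ = {x : ⟨x, Eve⟩ ∈ ⟦behind⟧} = {Eve, Gus, Hal, Ivy, Lee, Ona, Wes, Xiu}
⟦under Ann⟧ = {x : ⟨x, Ann⟩ ∈ ⟦under⟧} = {Ann, Dan, Eve, Gus, Ivy, Lee, Ona, Xiu}
⟦that waited⟧ = ⟦waited⟧ = {Eve, Gus, Hal, Ivy, Lee, Ona, Wes, Yan}
⟦nurse⟧ = {Dan, Eve, Gus, Hal, Lee, Ona, Wes, Xiu}
… ∩ ⟦behind Eve⟧ = {Dan, Eve, Gus, Hal, Lee, Ona, Wes, Xiu} ∩ {Eve, Gus, Hal, Ivy, Lee, Ona, Wes, Xiu} = {Eve, Gus, Hal, Lee, Ona, Wes, Xiu}
… ∩ ⟦under Ann⟧ = {Eve, Gus, Hal, Lee, Ona, Wes, Xiu} ∩ {Ann, Dan, Eve, Gus, Ivy, Lee, Ona, Xiu} = {Eve, Gus, Lee, Ona, Xiu}
… ∩ ⟦that waited⟧ = {Eve, Gus, Lee, Ona, Xiu} ∩ {Eve, Gus, Hal, Ivy, Lee, Ona, Wes, Yan} = {Eve, Gus, Lee, Ona}
… ∩ ⟦young⟧ = {Eve, Gus, Lee, Ona} ∩ {Ann, Dan, Gus, Hal, Lee, Ona} = {Gus, Lee, Ona}
So ⟦young nurse behind Eve under Ann that waited⟧ = {Gus, Lee, Ona}.

{Gus, Lee, Ona}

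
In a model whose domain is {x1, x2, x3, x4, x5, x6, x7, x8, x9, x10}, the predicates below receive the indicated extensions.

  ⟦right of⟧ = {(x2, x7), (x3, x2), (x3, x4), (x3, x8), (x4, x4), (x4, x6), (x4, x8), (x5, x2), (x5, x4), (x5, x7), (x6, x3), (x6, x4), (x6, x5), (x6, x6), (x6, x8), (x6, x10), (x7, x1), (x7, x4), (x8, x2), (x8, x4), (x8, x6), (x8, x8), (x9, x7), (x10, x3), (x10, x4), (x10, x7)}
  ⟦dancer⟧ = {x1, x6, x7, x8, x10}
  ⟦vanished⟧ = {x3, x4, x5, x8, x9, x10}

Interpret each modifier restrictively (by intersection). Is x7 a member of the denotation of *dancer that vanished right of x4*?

no

⟦that vanished⟧ = ⟦vanished⟧ = {x3, x4, x5, x8, x9, x10}
⟦right of x4⟧ = {x : ⟨x, x4⟩ ∈ ⟦right of⟧} = {x3, x4, x5, x6, x7, x8, x10}
⟦dancer⟧ = {x1, x6, x7, x8, x10}
… ∩ ⟦that vanished⟧ = {x1, x6, x7, x8, x10} ∩ {x3, x4, x5, x8, x9, x10} = {x8, x10}
… ∩ ⟦right of x4⟧ = {x8, x10} ∩ {x3, x4, x5, x6, x7, x8, x10} = {x8, x10}
⟦dancer that vanished right of x4⟧ = {x8, x10}; x7 ∉ this set.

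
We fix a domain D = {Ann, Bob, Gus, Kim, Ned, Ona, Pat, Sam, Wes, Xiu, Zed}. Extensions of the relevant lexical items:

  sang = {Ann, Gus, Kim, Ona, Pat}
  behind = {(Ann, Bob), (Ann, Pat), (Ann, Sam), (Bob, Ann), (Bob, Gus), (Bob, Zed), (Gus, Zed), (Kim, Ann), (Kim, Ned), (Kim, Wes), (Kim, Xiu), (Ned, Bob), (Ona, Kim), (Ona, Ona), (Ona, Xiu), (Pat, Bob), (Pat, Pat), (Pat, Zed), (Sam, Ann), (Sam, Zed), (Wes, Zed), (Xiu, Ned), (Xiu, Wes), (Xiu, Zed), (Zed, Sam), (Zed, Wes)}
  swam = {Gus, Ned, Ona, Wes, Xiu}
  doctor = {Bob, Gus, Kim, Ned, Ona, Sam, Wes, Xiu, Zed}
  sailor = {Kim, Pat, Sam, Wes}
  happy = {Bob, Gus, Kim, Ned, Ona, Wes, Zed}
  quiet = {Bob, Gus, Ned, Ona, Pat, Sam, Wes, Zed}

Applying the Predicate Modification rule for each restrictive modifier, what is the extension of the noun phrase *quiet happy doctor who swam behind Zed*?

⟦who swam⟧ = ⟦swam⟧ = {Gus, Ned, Ona, Wes, Xiu}
⟦behind Zed⟧ = {x : ⟨x, Zed⟩ ∈ ⟦behind⟧} = {Bob, Gus, Pat, Sam, Wes, Xiu}
⟦doctor⟧ = {Bob, Gus, Kim, Ned, Ona, Sam, Wes, Xiu, Zed}
… ∩ ⟦who swam⟧ = {Bob, Gus, Kim, Ned, Ona, Sam, Wes, Xiu, Zed} ∩ {Gus, Ned, Ona, Wes, Xiu} = {Gus, Ned, Ona, Wes, Xiu}
… ∩ ⟦behind Zed⟧ = {Gus, Ned, Ona, Wes, Xiu} ∩ {Bob, Gus, Pat, Sam, Wes, Xiu} = {Gus, Wes, Xiu}
… ∩ ⟦quiet⟧ = {Gus, Wes, Xiu} ∩ {Bob, Gus, Ned, Ona, Pat, Sam, Wes, Zed} = {Gus, Wes}
… ∩ ⟦happy⟧ = {Gus, Wes} ∩ {Bob, Gus, Kim, Ned, Ona, Wes, Zed} = {Gus, Wes}
So ⟦quiet happy doctor who swam behind Zed⟧ = {Gus, Wes}.

{Gus, Wes}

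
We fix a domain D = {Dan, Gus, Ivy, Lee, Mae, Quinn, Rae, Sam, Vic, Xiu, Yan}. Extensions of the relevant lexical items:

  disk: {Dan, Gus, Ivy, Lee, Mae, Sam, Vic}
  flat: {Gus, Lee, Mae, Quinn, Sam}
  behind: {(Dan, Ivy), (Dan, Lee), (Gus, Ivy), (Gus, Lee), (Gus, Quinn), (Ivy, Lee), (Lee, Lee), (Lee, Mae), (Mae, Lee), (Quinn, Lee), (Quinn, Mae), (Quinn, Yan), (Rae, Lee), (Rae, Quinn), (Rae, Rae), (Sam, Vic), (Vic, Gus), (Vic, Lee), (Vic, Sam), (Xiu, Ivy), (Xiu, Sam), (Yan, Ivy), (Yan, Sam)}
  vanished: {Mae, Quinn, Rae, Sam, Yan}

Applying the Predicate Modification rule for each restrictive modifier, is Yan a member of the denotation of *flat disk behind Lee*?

⟦behind Lee⟧ = {x : ⟨x, Lee⟩ ∈ ⟦behind⟧} = {Dan, Gus, Ivy, Lee, Mae, Quinn, Rae, Vic}
⟦disk⟧ = {Dan, Gus, Ivy, Lee, Mae, Sam, Vic}
… ∩ ⟦behind Lee⟧ = {Dan, Gus, Ivy, Lee, Mae, Sam, Vic} ∩ {Dan, Gus, Ivy, Lee, Mae, Quinn, Rae, Vic} = {Dan, Gus, Ivy, Lee, Mae, Vic}
… ∩ ⟦flat⟧ = {Dan, Gus, Ivy, Lee, Mae, Vic} ∩ {Gus, Lee, Mae, Quinn, Sam} = {Gus, Lee, Mae}
⟦flat disk behind Lee⟧ = {Gus, Lee, Mae}; Yan ∉ this set.

no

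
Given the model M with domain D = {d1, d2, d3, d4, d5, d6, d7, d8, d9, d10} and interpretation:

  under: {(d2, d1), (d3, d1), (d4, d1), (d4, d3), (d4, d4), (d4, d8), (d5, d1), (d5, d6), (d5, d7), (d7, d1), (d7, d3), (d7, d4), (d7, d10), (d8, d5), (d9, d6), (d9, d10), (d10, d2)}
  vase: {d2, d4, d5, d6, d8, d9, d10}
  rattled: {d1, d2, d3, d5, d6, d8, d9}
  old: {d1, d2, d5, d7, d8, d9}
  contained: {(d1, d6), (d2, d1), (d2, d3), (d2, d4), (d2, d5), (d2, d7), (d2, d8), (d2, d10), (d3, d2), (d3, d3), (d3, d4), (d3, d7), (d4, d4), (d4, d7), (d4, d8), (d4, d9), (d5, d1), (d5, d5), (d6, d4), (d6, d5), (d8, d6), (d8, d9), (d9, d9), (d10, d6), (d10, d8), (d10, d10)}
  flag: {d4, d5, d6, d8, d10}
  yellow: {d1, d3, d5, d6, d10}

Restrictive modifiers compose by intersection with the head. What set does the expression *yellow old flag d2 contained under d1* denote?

{d5}

⟦d2 contained⟧ = {x : ⟨d2, x⟩ ∈ ⟦contained⟧} = {d1, d3, d4, d5, d7, d8, d10}
⟦under d1⟧ = {x : ⟨x, d1⟩ ∈ ⟦under⟧} = {d2, d3, d4, d5, d7}
⟦flag⟧ = {d4, d5, d6, d8, d10}
… ∩ ⟦d2 contained⟧ = {d4, d5, d6, d8, d10} ∩ {d1, d3, d4, d5, d7, d8, d10} = {d4, d5, d8, d10}
… ∩ ⟦under d1⟧ = {d4, d5, d8, d10} ∩ {d2, d3, d4, d5, d7} = {d4, d5}
… ∩ ⟦yellow⟧ = {d4, d5} ∩ {d1, d3, d5, d6, d10} = {d5}
… ∩ ⟦old⟧ = {d5} ∩ {d1, d2, d5, d7, d8, d9} = {d5}
So ⟦yellow old flag d2 contained under d1⟧ = {d5}.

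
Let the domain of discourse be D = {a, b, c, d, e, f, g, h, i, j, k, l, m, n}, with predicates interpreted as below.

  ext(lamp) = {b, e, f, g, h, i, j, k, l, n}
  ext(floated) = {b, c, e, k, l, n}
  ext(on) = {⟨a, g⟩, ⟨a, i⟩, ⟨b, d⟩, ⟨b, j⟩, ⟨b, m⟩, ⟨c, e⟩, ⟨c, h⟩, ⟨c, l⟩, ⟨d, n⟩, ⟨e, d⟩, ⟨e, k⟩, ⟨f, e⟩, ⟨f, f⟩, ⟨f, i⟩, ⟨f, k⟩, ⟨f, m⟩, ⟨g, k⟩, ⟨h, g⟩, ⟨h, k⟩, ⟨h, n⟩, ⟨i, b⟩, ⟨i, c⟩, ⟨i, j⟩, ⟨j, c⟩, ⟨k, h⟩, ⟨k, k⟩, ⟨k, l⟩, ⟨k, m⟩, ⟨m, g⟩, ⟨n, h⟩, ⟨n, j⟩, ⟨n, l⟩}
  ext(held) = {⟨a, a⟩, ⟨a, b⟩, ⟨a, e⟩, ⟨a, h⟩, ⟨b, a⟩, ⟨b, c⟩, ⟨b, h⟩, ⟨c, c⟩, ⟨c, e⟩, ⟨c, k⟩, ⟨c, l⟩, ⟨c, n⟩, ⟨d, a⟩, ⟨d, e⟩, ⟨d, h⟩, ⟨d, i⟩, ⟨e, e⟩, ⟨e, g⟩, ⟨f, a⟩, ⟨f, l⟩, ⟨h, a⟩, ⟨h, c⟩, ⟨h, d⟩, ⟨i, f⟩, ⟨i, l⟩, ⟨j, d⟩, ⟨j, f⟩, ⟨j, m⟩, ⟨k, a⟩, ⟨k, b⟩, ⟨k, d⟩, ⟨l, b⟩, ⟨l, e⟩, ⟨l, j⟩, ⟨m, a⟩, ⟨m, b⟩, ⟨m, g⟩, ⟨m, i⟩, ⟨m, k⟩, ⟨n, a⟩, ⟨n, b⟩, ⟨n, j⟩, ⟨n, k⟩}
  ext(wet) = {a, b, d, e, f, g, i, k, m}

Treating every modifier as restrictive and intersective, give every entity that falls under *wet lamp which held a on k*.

{f, k}

⟦which held a⟧ = {x : ⟨x, a⟩ ∈ ⟦held⟧} = {a, b, d, f, h, k, m, n}
⟦on k⟧ = {x : ⟨x, k⟩ ∈ ⟦on⟧} = {e, f, g, h, k}
⟦lamp⟧ = {b, e, f, g, h, i, j, k, l, n}
… ∩ ⟦which held a⟧ = {b, e, f, g, h, i, j, k, l, n} ∩ {a, b, d, f, h, k, m, n} = {b, f, h, k, n}
… ∩ ⟦on k⟧ = {b, f, h, k, n} ∩ {e, f, g, h, k} = {f, h, k}
… ∩ ⟦wet⟧ = {f, h, k} ∩ {a, b, d, e, f, g, i, k, m} = {f, k}
So ⟦wet lamp which held a on k⟧ = {f, k}.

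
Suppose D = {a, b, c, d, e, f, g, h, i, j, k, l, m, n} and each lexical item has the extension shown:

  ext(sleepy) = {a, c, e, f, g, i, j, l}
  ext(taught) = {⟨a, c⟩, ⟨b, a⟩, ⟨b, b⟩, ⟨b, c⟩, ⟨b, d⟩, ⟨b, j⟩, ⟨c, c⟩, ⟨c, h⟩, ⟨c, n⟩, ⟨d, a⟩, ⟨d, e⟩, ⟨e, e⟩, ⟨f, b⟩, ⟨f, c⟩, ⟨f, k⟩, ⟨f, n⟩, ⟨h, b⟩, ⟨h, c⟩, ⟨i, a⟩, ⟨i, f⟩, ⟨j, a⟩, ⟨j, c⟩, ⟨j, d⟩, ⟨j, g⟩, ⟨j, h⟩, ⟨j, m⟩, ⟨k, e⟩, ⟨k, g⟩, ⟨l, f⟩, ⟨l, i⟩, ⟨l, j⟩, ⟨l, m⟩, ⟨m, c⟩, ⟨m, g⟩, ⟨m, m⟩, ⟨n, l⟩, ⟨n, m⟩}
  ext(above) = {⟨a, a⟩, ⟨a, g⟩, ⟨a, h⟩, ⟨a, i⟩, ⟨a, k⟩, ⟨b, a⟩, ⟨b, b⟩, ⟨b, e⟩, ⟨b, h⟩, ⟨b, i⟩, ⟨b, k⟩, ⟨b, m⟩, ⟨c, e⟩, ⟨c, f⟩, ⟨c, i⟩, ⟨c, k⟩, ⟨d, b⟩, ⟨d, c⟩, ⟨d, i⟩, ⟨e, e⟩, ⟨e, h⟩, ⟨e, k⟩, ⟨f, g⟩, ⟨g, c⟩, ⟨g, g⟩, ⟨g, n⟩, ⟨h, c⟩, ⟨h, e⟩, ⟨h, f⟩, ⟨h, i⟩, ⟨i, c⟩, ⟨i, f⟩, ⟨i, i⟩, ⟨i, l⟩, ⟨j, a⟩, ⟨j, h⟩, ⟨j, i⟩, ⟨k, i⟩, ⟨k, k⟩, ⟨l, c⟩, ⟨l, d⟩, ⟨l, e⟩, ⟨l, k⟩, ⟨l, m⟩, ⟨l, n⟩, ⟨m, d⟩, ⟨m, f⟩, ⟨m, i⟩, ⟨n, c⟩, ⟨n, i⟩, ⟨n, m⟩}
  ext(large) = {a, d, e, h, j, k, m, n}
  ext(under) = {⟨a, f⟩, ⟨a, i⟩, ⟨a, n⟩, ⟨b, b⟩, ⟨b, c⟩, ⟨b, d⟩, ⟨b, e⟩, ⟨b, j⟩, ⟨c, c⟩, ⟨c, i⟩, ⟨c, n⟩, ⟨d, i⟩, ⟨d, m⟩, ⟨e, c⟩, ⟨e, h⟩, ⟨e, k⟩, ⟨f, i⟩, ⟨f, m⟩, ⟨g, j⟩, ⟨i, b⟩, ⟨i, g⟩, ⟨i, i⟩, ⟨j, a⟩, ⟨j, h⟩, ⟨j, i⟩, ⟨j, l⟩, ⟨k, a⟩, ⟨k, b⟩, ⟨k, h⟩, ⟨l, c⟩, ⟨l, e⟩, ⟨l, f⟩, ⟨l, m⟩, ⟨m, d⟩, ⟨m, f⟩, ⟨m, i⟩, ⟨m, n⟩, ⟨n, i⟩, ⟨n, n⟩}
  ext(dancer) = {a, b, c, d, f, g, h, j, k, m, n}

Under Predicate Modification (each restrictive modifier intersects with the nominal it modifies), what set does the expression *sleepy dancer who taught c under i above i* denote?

{a, c, j}

⟦who taught c⟧ = {x : ⟨x, c⟩ ∈ ⟦taught⟧} = {a, b, c, f, h, j, m}
⟦under i⟧ = {x : ⟨x, i⟩ ∈ ⟦under⟧} = {a, c, d, f, i, j, m, n}
⟦above i⟧ = {x : ⟨x, i⟩ ∈ ⟦above⟧} = {a, b, c, d, h, i, j, k, m, n}
⟦dancer⟧ = {a, b, c, d, f, g, h, j, k, m, n}
… ∩ ⟦who taught c⟧ = {a, b, c, d, f, g, h, j, k, m, n} ∩ {a, b, c, f, h, j, m} = {a, b, c, f, h, j, m}
… ∩ ⟦under i⟧ = {a, b, c, f, h, j, m} ∩ {a, c, d, f, i, j, m, n} = {a, c, f, j, m}
… ∩ ⟦above i⟧ = {a, c, f, j, m} ∩ {a, b, c, d, h, i, j, k, m, n} = {a, c, j, m}
… ∩ ⟦sleepy⟧ = {a, c, j, m} ∩ {a, c, e, f, g, i, j, l} = {a, c, j}
So ⟦sleepy dancer who taught c under i above i⟧ = {a, c, j}.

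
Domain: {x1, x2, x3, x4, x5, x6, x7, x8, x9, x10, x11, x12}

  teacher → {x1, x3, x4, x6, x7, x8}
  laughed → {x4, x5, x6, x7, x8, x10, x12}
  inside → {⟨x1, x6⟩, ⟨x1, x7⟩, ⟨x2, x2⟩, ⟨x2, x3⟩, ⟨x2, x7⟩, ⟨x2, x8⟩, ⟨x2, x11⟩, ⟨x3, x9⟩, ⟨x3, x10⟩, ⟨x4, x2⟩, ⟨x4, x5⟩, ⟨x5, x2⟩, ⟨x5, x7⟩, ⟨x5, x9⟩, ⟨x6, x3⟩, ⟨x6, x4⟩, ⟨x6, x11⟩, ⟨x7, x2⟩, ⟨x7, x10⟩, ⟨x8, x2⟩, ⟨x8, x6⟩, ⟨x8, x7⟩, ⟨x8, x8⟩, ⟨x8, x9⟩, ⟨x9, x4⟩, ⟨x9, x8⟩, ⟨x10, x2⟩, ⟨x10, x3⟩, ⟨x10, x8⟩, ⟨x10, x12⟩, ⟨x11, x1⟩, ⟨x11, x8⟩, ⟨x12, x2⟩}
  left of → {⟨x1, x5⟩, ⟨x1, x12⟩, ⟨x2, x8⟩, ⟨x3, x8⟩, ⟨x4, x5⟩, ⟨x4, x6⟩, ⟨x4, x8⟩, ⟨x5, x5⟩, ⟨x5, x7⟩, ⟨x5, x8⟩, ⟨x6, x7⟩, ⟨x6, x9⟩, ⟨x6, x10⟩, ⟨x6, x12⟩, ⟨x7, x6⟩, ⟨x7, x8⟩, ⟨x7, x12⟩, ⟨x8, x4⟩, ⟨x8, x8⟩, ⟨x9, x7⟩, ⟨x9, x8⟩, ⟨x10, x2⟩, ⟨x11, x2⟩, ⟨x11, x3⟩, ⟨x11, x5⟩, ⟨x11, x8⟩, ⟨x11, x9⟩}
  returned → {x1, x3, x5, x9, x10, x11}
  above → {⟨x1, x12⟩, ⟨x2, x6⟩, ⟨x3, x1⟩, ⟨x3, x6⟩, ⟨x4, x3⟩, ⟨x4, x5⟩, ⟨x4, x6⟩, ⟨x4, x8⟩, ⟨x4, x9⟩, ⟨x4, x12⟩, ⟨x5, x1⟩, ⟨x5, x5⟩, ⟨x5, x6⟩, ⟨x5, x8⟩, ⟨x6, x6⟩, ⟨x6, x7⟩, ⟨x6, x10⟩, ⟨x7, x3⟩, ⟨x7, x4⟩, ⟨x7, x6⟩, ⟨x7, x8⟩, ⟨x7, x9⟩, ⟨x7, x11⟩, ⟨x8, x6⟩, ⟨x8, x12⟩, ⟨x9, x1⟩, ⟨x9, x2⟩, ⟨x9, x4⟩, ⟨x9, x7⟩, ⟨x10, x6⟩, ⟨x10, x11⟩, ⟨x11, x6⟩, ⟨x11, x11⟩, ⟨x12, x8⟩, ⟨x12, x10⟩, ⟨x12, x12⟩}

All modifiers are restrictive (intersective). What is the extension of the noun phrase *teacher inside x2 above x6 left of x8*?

⟦inside x2⟧ = {x : ⟨x, x2⟩ ∈ ⟦inside⟧} = {x2, x4, x5, x7, x8, x10, x12}
⟦above x6⟧ = {x : ⟨x, x6⟩ ∈ ⟦above⟧} = {x2, x3, x4, x5, x6, x7, x8, x10, x11}
⟦left of x8⟧ = {x : ⟨x, x8⟩ ∈ ⟦left of⟧} = {x2, x3, x4, x5, x7, x8, x9, x11}
⟦teacher⟧ = {x1, x3, x4, x6, x7, x8}
… ∩ ⟦inside x2⟧ = {x1, x3, x4, x6, x7, x8} ∩ {x2, x4, x5, x7, x8, x10, x12} = {x4, x7, x8}
… ∩ ⟦above x6⟧ = {x4, x7, x8} ∩ {x2, x3, x4, x5, x6, x7, x8, x10, x11} = {x4, x7, x8}
… ∩ ⟦left of x8⟧ = {x4, x7, x8} ∩ {x2, x3, x4, x5, x7, x8, x9, x11} = {x4, x7, x8}
So ⟦teacher inside x2 above x6 left of x8⟧ = {x4, x7, x8}.

{x4, x7, x8}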